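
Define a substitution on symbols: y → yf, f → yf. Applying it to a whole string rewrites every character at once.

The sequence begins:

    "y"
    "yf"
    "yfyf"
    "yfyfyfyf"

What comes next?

Expanding yfyfyfyf: y→yf, f→yf, y→yf, f→yf, y→yf, f→yf, y→yf, f→yf. Concatenated: yf yf yf yf yf yf yf yf.

yfyfyfyfyfyfyfyf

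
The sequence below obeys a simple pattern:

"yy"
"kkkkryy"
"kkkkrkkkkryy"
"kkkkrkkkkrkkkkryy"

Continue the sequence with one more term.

kkkkrkkkkrkkkkrkkkkryy

Each term is the previous one with kkkkr prepended.
One more step from kkkkrkkkkrkkkkryy gives the answer.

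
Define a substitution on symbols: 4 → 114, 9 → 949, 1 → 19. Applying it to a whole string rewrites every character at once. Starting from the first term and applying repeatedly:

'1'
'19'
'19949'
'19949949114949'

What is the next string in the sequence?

199499491149499491149491919114949114949

Replace each of the 14 characters of 19949949114949 in place — 19 949 949 114 949 949 114 949 19 19 114 949 114 949 — and concatenate.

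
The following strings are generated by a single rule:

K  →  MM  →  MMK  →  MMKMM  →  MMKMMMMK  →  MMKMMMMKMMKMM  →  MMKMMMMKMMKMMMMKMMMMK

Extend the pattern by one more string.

MMKMMMMKMMKMMMMKMMMMKMMKMMMMKMMKMM

Each term (from the third on) is the previous term followed by the one before it: term 3 = MM·K = MMK.
The next term joins MMKMMMMKMMKMMMMKMMMMK and MMKMMMMKMMKMM.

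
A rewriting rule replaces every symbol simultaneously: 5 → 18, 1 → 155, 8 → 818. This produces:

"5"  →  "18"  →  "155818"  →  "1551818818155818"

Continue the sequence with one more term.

15518181558181558188181558181551818818155818

Applying the rule to each of the 16 symbols of 1551818818155818 gives the pieces 155 18 18 155 818 155 818 818 155 818 155 18 18 818 155 818, which concatenate to the answer.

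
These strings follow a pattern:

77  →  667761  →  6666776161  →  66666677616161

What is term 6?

Each term wraps the previous one in 66 on the left and 61 on the right.
From 66666677616161, 2 further steps: 66666677616161 → 666666667761616161 → (answer).

6666666666776161616161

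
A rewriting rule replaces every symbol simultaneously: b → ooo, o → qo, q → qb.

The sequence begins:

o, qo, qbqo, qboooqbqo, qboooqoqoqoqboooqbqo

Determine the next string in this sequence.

qboooqoqoqoqbqoqbqoqbqoqboooqoqoqoqboooqbqo

Applying the rule to each of the 20 symbols of qboooqoqoqoqboooqbqo gives the pieces qb ooo qo qo qo qb qo qb qo qb qo qb ooo qo qo qo qb ooo qb qo, which concatenate to the answer.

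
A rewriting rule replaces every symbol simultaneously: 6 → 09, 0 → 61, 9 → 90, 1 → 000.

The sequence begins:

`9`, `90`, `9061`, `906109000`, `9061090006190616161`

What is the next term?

9061090006190616161090009061090000900009000

φ(9061090006190616161) expands symbol-by-symbol to 90 61 09 000 61 90 61 61 61 09 000 90 61 09 000 09 000 09 000; joining the 19 pieces gives the next term.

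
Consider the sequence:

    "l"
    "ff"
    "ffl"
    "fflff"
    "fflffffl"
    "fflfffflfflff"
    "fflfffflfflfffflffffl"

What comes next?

This is a Fibonacci-style word recurrence s(k) = s(k−1)·s(k−2): e.g. ff·l = ffl.
Continuing: fflfffflfflfffflffffl · fflfffflfflff gives term 8.

fflfffflfflfffflfffflfflfffflfflff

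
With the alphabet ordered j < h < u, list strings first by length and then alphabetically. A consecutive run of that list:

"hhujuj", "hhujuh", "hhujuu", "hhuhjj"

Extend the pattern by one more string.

Find the rightmost character of hhuhjj below u, bump it to the next letter, and reset everything to its right to j.

hhuhjh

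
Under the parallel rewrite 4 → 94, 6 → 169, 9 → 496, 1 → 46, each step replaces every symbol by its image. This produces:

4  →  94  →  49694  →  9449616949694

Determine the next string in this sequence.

4969494496169461694969449616949694

Applying the rule to each of the 13 symbols of 9449616949694 gives the pieces 496 94 94 496 169 46 169 496 94 496 169 496 94, which concatenate to the answer.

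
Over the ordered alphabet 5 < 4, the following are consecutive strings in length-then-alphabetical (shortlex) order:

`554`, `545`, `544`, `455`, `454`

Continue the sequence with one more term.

445

Find the rightmost character of 454 below 4, bump it to the next letter, and reset everything to its right to 5.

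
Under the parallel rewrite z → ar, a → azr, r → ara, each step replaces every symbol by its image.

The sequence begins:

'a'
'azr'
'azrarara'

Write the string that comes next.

azrararaazraraazraraazr

Apply φ to azrarara symbol by symbol: a→azr, z→ar, r→ara, a→azr, r→ara, a→azr, r→ara, a→azr; joined: azr ar ara azr ara azr ara azr.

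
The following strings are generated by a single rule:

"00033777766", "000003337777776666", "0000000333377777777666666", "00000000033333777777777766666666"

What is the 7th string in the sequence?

Term n consists of 2n-1 0's, followed by n 3's, followed by 2n 7's, followed by 2n-2 6's, where the shown terms are n = 2, 3, 4, 5.
Setting n = 8 gives 15, 8, 16, 14 characters in each block.

00000000000000033333333777777777777777766666666666666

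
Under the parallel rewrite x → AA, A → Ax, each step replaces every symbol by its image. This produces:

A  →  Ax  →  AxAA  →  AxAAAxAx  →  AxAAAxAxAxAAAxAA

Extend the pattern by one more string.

AxAAAxAxAxAAAxAAAxAAAxAxAxAAAxAx

Replace each of the 16 characters of AxAAAxAxAxAAAxAA in place — Ax AA Ax Ax Ax AA Ax AA Ax AA Ax Ax Ax AA Ax Ax — and concatenate.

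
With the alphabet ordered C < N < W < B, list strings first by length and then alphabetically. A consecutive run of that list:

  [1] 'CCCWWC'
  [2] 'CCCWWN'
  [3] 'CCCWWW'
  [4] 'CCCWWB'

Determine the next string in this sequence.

Treat CCCWWB as a base-4 numeral over the given alphabet and add one, carrying through any trailing B's.

CCCWBC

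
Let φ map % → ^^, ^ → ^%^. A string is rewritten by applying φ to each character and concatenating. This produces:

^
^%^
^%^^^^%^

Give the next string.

^%^^^^%^^%^^%^^%^^^^%^

Rewriting each symbol of ^%^^^^%^: ^→^%^, %→^^, ^→^%^, ^→^%^, ^→^%^, ^→^%^, %→^^, ^→^%^, which concatenates to ^%^ ^^ ^%^ ^%^ ^%^ ^%^ ^^ ^%^.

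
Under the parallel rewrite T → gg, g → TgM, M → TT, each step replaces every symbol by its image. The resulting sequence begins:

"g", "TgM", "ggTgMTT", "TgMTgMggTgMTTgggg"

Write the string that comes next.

ggTgMTTggTgMTTTgMTgMggTgMTTggggTgMTgMTgMTgM

Replace each of the 17 characters of TgMTgMggTgMTTgggg in place — gg TgM TT gg TgM TT TgM TgM gg TgM TT gg gg TgM TgM TgM TgM — and concatenate.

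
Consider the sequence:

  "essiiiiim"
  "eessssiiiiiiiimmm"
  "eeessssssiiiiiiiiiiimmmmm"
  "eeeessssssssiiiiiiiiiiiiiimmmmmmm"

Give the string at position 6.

The n-th term is n e's then 2n s's then 3n+2 i's then 2n-1 m's (n = 1, 2, …).
At n = 6 the blocks have lengths 6, 12, 20, 11.

eeeeeessssssssssssiiiiiiiiiiiiiiiiiiiimmmmmmmmmmm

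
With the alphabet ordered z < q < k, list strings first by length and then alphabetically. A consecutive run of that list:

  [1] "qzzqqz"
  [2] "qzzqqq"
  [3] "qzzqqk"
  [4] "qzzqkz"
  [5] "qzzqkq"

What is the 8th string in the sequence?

qzzkzq

Stepping forward 3 times from qzzqkq: qzzqkq → qzzqkk → qzzkzz, then the target.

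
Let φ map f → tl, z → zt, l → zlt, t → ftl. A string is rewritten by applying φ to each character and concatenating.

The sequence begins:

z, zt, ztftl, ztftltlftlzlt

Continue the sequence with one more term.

ztftltlftlzltftlzlttlftlzltztzltftl

Replace each of the 13 characters of ztftltlftlzlt in place — zt ftl tl ftl zlt ftl zlt tl ftl zlt zt zlt ftl — and concatenate.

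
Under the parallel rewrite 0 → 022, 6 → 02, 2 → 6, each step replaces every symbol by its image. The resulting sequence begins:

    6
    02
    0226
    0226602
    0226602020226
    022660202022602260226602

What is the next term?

02266020202260226022660202266020226602020226

Replace each of the 24 characters of 022660202022602260226602 in place — 022 6 6 02 02 022 6 022 6 022 6 6 02 022 6 6 02 022 6 6 02 02 022 6 — and concatenate.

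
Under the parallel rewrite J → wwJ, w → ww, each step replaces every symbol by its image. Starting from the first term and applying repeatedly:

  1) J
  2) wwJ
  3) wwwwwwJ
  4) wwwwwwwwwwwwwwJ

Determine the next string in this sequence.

Replace each of the 15 characters of wwwwwwwwwwwwwwJ in place — ww ww ww ww ww ww ww ww ww ww ww ww ww ww wwJ — and concatenate.

wwwwwwwwwwwwwwwwwwwwwwwwwwwwwwJ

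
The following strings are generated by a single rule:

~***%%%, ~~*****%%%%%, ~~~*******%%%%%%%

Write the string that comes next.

~~~~*********%%%%%%%%%

Term n consists of n-1 ~'s, followed by 2n-1 *'s, followed by 2n-1 %'s, where the shown terms are n = 2, 3, 4.
Setting n = 5 gives 4, 9, 9 characters in each block.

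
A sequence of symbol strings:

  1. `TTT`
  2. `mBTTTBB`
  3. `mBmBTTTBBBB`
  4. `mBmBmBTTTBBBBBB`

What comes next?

mBmBmBmBTTTBBBBBBBB

Each term wraps the previous one in mB on the left and BB on the right.
One more step from mBmBmBTTTBBBBBB gives the answer.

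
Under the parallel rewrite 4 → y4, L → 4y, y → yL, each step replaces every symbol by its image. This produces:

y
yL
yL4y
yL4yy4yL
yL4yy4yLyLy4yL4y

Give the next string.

Rewriting the 16 symbols of yL4yy4yLyLy4yL4y one by one yields yL 4y y4 yL yL y4 yL 4y yL 4y yL y4 yL 4y y4 yL; concatenated:

yL4yy4yLyLy4yL4yyL4yyLy4yL4yy4yL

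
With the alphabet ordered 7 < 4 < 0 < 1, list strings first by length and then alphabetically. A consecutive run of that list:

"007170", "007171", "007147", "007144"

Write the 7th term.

Advancing 3 positions from 007144 through 007144 → 007140 → 007141 reaches term 7.

007107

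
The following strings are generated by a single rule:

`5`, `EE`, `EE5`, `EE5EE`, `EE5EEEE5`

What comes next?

EE5EEEE5EE5EE

Each term (from the third on) is the previous term followed by the one before it: term 3 = EE·5 = EE5.
Continuing: EE5EEEE5 · EE5EE gives term 6.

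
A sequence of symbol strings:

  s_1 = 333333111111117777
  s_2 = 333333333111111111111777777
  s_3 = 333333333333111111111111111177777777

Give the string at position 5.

Term n consists of 3n 3's, followed by 4n 1's, followed by 2n 7's, where the shown terms are n = 2, 3, 4.
Setting n = 6 gives 18, 24, 12 characters in each block.

333333333333333333111111111111111111111111777777777777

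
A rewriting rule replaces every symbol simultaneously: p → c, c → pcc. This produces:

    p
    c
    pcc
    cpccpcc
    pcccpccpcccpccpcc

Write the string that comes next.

cpccpccpcccpccpcccpccpccpcccpccpcccpccpcc

Applying the rule to each of the 17 symbols of pcccpccpcccpccpcc gives the pieces c pcc pcc pcc c pcc pcc c pcc pcc pcc c pcc pcc c pcc pcc, which concatenate to the answer.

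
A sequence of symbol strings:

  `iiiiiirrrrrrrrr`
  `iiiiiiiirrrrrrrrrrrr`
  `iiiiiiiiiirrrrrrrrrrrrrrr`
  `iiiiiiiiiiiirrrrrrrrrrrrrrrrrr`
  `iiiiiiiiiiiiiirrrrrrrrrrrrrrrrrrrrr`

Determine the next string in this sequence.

Term n consists of 2n i's, followed by 3n r's, where the shown terms are n = 3, 4, 5, 6, 7.
Setting n = 8 gives 16, 24 characters in each block.

iiiiiiiiiiiiiiiirrrrrrrrrrrrrrrrrrrrrrrr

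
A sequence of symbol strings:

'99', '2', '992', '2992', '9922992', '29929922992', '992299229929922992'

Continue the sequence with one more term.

29929922992992299229929922992

From term 3 onward, concatenate the second-to-last term with the last: 99·2 = 992, 2·992 = 2992, …
Continuing: 29929922992 · 992299229929922992 gives term 8.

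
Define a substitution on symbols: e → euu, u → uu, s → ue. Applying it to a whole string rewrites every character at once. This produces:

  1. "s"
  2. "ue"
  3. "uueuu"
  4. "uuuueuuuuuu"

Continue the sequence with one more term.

Rewriting each symbol of uuuueuuuuuu: u→uu, u→uu, u→uu, u→uu, e→euu, u→uu, u→uu, u→uu, u→uu, u→uu, u→uu, which concatenates to uu uu uu uu euu uu uu uu uu uu uu.

uuuuuuuueuuuuuuuuuuuuuu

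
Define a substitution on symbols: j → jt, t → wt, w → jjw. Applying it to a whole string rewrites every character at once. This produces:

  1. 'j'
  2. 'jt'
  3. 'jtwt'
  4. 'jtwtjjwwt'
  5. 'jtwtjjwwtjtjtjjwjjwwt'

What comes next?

Rewriting the 21 symbols of jtwtjjwwtjtjtjjwjjwwt one by one yields jt wt jjw wt jt jt jjw jjw wt jt wt jt wt jt jt jjw jt jt jjw jjw wt; concatenated:

jtwtjjwwtjtjtjjwjjwwtjtwtjtwtjtjtjjwjtjtjjwjjwwt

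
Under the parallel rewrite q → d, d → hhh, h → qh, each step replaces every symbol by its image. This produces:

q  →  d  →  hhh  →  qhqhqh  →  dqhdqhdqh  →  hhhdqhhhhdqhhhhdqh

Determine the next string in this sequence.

Applying the rule to each of the 18 symbols of hhhdqhhhhdqhhhhdqh gives the pieces qh qh qh hhh d qh qh qh qh hhh d qh qh qh qh hhh d qh, which concatenate to the answer.

qhqhqhhhhdqhqhqhqhhhhdqhqhqhqhhhhdqh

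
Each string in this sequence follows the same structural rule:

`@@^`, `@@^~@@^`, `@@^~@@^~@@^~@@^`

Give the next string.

@@^~@@^~@@^~@@^~@@^~@@^~@@^~@@^

Each string is two copies of the previous one joined by '~'.
One more doubling of @@^~@@^~@@^~@@^ gives the answer.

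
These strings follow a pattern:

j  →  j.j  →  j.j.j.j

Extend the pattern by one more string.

Every step duplicates the string with '.' between the halves.
So the next term is two copies of j.j.j.j with '.' between the halves.

j.j.j.j.j.j.j.j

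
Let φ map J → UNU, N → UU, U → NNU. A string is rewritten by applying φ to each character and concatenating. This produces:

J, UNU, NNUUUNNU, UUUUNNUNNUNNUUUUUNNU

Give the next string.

NNUNNUNNUNNUUUUUNNUUUUUNNUUUUUNNUNNUNNUNNUNNUUUUUNNU

φ(UUUUNNUNNUNNUUUUUNNU) expands symbol-by-symbol to NNU NNU NNU NNU UU UU NNU UU UU NNU UU UU NNU NNU NNU NNU NNU UU UU NNU; joining the 20 pieces gives the next term.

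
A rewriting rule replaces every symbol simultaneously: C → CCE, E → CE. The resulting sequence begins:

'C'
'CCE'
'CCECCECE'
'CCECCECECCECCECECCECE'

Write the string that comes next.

CCECCECECCECCECECCECECCECCECECCECCECECCECECCECCECECCECE

Replace each of the 21 characters of CCECCECECCECCECECCECE in place — CCE CCE CE CCE CCE CE CCE CE CCE CCE CE CCE CCE CE CCE CE CCE CCE CE CCE CE — and concatenate.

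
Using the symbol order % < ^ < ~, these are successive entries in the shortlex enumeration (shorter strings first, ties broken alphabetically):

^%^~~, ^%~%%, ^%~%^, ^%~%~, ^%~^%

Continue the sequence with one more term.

^%~^^

Find the rightmost character of ^%~^% below ~, bump it to the next letter, and reset everything to its right to %.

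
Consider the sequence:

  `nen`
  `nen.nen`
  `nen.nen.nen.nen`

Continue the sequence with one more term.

s(k+1) = s(k)·.·s(k) — each term doubles the last with '.' between the halves.
One more doubling of nen.nen.nen.nen gives the answer.

nen.nen.nen.nen.nen.nen.nen.nen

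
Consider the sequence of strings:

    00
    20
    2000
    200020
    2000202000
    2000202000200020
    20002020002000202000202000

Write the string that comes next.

200020200020002020002020002000202000200020

From term 3 onward, concatenate the last term with the second-to-last: 20·00 = 2000, 2000·20 = 200020, …
Continuing: 20002020002000202000202000 · 2000202000200020 gives term 8.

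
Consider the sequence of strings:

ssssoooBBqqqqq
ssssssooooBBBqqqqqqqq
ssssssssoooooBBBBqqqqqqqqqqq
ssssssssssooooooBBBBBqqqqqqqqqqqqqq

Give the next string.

ssssssssssssoooooooBBBBBBqqqqqqqqqqqqqqqqq

Reading off run lengths: s runs 4, 6, 8, 10; o runs 3, 4, 5, 6; B runs 2, 3, 4, 5; q runs 5, 8, 11, 14 — each is linear in n, where the shown terms are n = 2, 3, 4, 5.
At n = 6 the blocks have lengths 12, 7, 6, 17.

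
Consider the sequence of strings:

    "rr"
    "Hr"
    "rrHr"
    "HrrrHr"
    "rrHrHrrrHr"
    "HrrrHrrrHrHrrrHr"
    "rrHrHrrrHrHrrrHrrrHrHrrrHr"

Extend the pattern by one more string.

Each term (from the third on) is the two preceding terms concatenated in order: term 3 = rr·Hr = rrHr.
Continuing: HrrrHrrrHrHrrrHr · rrHrHrrrHrHrrrHrrrHrHrrrHr gives term 8.

HrrrHrrrHrHrrrHrrrHrHrrrHrHrrrHrrrHrHrrrHr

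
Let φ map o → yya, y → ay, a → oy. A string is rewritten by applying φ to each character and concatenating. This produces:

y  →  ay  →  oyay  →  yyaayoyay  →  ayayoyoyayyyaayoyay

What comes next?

Applying the rule to each of the 19 symbols of ayayoyoyayyyaayoyay gives the pieces oy ay oy ay yya ay yya ay oy ay ay ay oy oy ay yya ay oy ay, which concatenate to the answer.

oyayoyayyyaayyyaayoyayayayoyoyayyyaayoyay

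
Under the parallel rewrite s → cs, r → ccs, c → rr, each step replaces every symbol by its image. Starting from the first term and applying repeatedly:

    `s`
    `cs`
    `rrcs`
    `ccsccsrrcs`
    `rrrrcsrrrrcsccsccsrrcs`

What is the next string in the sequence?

Rewriting the 22 symbols of rrrrcsrrrrcsccsccsrrcs one by one yields ccs ccs ccs ccs rr cs ccs ccs ccs ccs rr cs rr rr cs rr rr cs ccs ccs rr cs; concatenated:

ccsccsccsccsrrcsccsccsccsccsrrcsrrrrcsrrrrcsccsccsrrcs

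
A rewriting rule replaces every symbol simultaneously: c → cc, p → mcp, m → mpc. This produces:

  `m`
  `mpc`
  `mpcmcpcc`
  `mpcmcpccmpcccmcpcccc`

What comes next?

Rewriting the 20 symbols of mpcmcpccmpcccmcpcccc one by one yields mpc mcp cc mpc cc mcp cc cc mpc mcp cc cc cc mpc cc mcp cc cc cc cc; concatenated:

mpcmcpccmpcccmcpccccmpcmcpccccccmpcccmcpcccccccc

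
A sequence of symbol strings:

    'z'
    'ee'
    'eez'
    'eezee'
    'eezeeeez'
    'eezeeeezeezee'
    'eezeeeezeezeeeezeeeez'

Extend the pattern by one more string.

eezeeeezeezeeeezeeeezeezeeeezeezee

This is a Fibonacci-style word recurrence s(k) = s(k−1)·s(k−2): e.g. ee·z = eez.
Continuing: eezeeeezeezeeeezeeeez · eezeeeezeezee gives term 8.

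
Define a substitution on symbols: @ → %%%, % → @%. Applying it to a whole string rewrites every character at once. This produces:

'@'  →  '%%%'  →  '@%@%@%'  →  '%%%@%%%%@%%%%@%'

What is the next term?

Rewriting the 15 symbols of %%%@%%%%@%%%%@% one by one yields @% @% @% %%% @% @% @% @% %%% @% @% @% @% %%% @%; concatenated:

@%@%@%%%%@%@%@%@%%%%@%@%@%@%%%%@%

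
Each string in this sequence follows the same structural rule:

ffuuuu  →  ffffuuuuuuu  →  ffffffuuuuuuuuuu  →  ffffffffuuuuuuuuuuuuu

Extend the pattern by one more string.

Each string has the form f^{2n} u^{3n+1} (n = 1, 2, …).
For the next term, n = 5, so the run lengths are 10, 16.

ffffffffffuuuuuuuuuuuuuuuu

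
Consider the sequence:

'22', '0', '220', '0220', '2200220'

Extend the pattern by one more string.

02202200220

Each term (from the third on) is the two preceding terms concatenated in order: term 3 = 22·0 = 220.
So term 6 is 0220·2200220.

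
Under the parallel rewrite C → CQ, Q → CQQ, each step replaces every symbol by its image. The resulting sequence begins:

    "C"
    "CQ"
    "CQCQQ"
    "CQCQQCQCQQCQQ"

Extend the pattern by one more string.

Rewriting the 13 symbols of CQCQQCQCQQCQQ one by one yields CQ CQQ CQ CQQ CQQ CQ CQQ CQ CQQ CQQ CQ CQQ CQQ; concatenated:

CQCQQCQCQQCQQCQCQQCQCQQCQQCQCQQCQQ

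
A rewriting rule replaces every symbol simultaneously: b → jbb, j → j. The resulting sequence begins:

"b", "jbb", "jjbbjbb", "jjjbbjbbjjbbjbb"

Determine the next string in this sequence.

Applying the rule to each of the 15 symbols of jjjbbjbbjjbbjbb gives the pieces j j j jbb jbb j jbb jbb j j jbb jbb j jbb jbb, which concatenate to the answer.

jjjjbbjbbjjbbjbbjjjbbjbbjjbbjbb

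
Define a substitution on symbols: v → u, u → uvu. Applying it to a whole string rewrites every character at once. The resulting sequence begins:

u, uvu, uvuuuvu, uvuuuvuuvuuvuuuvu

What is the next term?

uvuuuvuuvuuvuuuvuuvuuuvuuvuuuvuuvuuvuuuvu

Replace each of the 17 characters of uvuuuvuuvuuvuuuvu in place — uvu u uvu uvu uvu u uvu uvu u uvu uvu u uvu uvu uvu u uvu — and concatenate.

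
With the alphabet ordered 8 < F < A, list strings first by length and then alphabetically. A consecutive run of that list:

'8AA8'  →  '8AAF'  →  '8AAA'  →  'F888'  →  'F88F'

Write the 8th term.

F8FF

Stepping forward 3 times from F88F: F88F → F88A → F8F8, then the target.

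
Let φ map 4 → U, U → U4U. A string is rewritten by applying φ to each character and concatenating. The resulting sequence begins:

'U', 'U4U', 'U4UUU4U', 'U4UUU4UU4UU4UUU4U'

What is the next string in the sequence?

U4UUU4UU4UU4UUU4UU4UUU4UU4UUU4UU4UU4UUU4U

Applying the rule to each of the 17 symbols of U4UUU4UU4UU4UUU4U gives the pieces U4U U U4U U4U U4U U U4U U4U U U4U U4U U U4U U4U U4U U U4U, which concatenate to the answer.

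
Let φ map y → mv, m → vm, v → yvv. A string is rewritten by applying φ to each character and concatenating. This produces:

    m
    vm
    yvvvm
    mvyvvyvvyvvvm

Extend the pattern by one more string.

Applying the rule to each of the 13 symbols of mvyvvyvvyvvvm gives the pieces vm yvv mv yvv yvv mv yvv yvv mv yvv yvv yvv vm, which concatenate to the answer.

vmyvvmvyvvyvvmvyvvyvvmvyvvyvvyvvvm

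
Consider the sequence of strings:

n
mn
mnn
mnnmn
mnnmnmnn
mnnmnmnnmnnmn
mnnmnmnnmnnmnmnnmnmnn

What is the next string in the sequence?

From term 3 onward, concatenate the last term with the second-to-last: mn·n = mnn, mnn·mn = mnnmn, …
The next term joins mnnmnmnnmnnmnmnnmnmnn and mnnmnmnnmnnmn.

mnnmnmnnmnnmnmnnmnmnnmnnmnmnnmnnmn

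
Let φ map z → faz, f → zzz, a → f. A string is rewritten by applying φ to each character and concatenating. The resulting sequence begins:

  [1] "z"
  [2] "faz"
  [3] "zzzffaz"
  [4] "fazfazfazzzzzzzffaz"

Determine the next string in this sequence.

zzzffazzzzffazzzzffazfazfazfazfazfazfazzzzzzzffaz

Applying the rule to each of the 19 symbols of fazfazfazzzzzzzffaz gives the pieces zzz f faz zzz f faz zzz f faz faz faz faz faz faz faz zzz zzz f faz, which concatenate to the answer.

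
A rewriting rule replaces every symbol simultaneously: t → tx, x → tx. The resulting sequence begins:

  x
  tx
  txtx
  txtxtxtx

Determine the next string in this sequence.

txtxtxtxtxtxtxtx

Rewriting each symbol of txtxtxtx: t→tx, x→tx, t→tx, x→tx, t→tx, x→tx, t→tx, x→tx, which concatenates to tx tx tx tx tx tx tx tx.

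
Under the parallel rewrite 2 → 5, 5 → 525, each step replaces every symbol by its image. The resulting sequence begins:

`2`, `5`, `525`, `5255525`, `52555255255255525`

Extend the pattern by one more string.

Rewriting the 17 symbols of 52555255255255525 one by one yields 525 5 525 525 525 5 525 525 5 525 525 5 525 525 525 5 525; concatenated:

52555255255255525525552552555255255255525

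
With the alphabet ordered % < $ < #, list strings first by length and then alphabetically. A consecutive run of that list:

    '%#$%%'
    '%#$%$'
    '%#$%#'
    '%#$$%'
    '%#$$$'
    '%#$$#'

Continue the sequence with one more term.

%#$#%

The successor of %#$$# increments the rightmost position that isn't already # and resets every position after it to %.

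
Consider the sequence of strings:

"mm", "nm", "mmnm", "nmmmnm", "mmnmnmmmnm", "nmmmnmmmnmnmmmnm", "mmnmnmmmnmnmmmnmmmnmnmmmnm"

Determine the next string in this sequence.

This is a Fibonacci-style word recurrence s(k) = s(k−2)·s(k−1): e.g. mm·nm = mmnm.
Continuing: nmmmnmmmnmnmmmnm · mmnmnmmmnmnmmmnmmmnmnmmmnm gives term 8.

nmmmnmmmnmnmmmnmmmnmnmmmnmnmmmnmmmnmnmmmnm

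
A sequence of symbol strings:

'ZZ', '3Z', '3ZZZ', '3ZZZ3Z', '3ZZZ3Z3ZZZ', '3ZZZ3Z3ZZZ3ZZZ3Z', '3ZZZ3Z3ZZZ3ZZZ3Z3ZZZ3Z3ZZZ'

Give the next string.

3ZZZ3Z3ZZZ3ZZZ3Z3ZZZ3Z3ZZZ3ZZZ3Z3ZZZ3ZZZ3Z

From term 3 onward, concatenate the last term with the second-to-last: 3Z·ZZ = 3ZZZ, 3ZZZ·3Z = 3ZZZ3Z, …
Continuing: 3ZZZ3Z3ZZZ3ZZZ3Z3ZZZ3Z3ZZZ · 3ZZZ3Z3ZZZ3ZZZ3Z gives term 8.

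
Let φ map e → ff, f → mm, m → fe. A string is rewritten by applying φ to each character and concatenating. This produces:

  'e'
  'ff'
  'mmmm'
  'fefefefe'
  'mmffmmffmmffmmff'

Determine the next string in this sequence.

fefemmmmfefemmmmfefemmmmfefemmmm

Replace each of the 16 characters of mmffmmffmmffmmff in place — fe fe mm mm fe fe mm mm fe fe mm mm fe fe mm mm — and concatenate.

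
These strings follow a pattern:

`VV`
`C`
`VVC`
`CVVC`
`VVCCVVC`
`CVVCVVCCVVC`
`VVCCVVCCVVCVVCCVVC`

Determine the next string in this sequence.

CVVCVVCCVVCVVCCVVCCVVCVVCCVVC

From term 3 onward, concatenate the second-to-last term with the last: VV·C = VVC, C·VVC = CVVC, …
So term 8 is CVVCVVCCVVC·VVCCVVCCVVCVVCCVVC.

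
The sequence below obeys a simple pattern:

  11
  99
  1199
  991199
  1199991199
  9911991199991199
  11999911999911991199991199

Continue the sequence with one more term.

991199119999119911999911999911991199991199

From term 3 onward, concatenate the second-to-last term with the last: 11·99 = 1199, 99·1199 = 991199, …
The next term joins 9911991199991199 and 11999911999911991199991199.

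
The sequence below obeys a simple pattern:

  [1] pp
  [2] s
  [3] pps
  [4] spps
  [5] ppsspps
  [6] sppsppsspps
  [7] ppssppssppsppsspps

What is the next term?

sppsppssppsppssppssppsppsspps

From term 3 onward, concatenate the second-to-last term with the last: pp·s = pps, s·pps = spps, …
The next term joins sppsppsspps and ppssppssppsppsspps.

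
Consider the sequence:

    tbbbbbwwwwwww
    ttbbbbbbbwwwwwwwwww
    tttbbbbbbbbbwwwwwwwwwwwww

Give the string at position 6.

ttttttbbbbbbbbbbbbbbbwwwwwwwwwwwwwwwwwwwwww

Each string has the form t^{n-1} b^{2n+1} w^{3n+1}, where the shown terms are n = 2, 3, 4.
For term 6, n = 7, so the run lengths are 6, 15, 22.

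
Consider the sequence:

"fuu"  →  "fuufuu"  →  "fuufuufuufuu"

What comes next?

fuufuufuufuufuufuufuufuu

Each string is two copies of the previous one concatenated.
One more doubling of fuufuufuufuu gives the answer.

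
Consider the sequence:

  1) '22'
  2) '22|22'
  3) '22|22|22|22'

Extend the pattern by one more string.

Each string is two copies of the previous one joined by '|'.
One more doubling of 22|22|22|22 gives the answer.

22|22|22|22|22|22|22|22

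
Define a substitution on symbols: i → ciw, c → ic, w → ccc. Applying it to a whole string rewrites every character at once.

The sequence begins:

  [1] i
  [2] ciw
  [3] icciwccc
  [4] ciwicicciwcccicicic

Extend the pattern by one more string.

icciwcccciwicciwicicciwcccicicicciwicciwicciwic

Applying the rule to each of the 19 symbols of ciwicicciwcccicicic gives the pieces ic ciw ccc ciw ic ciw ic ic ciw ccc ic ic ic ciw ic ciw ic ciw ic, which concatenate to the answer.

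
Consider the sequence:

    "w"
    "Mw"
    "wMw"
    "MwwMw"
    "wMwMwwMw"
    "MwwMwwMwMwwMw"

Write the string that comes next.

wMwMwwMwMwwMwwMwMwwMw

From term 3 onward, concatenate the second-to-last term with the last: w·Mw = wMw, Mw·wMw = MwwMw, …
The next term joins wMwMwwMw and MwwMwwMwMwwMw.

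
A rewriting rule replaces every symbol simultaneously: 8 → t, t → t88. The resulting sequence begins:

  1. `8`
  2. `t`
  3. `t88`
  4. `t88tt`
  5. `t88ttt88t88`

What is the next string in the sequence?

Expanding t88ttt88t88: t→t88, 8→t, 8→t, t→t88, t→t88, t→t88, 8→t, 8→t, t→t88, 8→t, 8→t. Concatenated: t88 t t t88 t88 t88 t t t88 t t.

t88ttt88t88t88ttt88tt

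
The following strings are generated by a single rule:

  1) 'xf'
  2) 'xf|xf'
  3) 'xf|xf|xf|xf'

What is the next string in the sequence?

Every step duplicates the string with '|' between the halves.
Doubling xf|xf|xf|xf with '|' between the halves:

xf|xf|xf|xf|xf|xf|xf|xf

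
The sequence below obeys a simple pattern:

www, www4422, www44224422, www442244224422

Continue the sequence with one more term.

Each term is the previous one with 4422 appended.
Applying this once more to www442244224422:

www4422442244224422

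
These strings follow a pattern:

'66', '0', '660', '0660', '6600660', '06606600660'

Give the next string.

Each term (from the third on) is the two preceding terms concatenated in order: term 3 = 66·0 = 660.
So term 7 is 6600660·06606600660.

660066006606600660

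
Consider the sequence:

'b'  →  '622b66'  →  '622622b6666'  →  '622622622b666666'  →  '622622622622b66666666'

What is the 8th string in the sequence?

Every step adds 622 to the front and 66 to the end of the previous string.
From 622622622622b66666666, 3 further steps: 622622622622b66666666 → 622622622622622b6666666666 → 622622622622622622b666666666666 → (answer).

622622622622622622622b66666666666666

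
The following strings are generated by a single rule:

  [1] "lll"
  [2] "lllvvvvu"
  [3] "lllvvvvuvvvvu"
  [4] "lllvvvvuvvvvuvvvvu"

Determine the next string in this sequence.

Every step adds vvvvu to the end: s(k+1) = s(k)·vvvvu.
So the next term is lllvvvvuvvvvuvvvvu·vvvvu.

lllvvvvuvvvvuvvvvuvvvvu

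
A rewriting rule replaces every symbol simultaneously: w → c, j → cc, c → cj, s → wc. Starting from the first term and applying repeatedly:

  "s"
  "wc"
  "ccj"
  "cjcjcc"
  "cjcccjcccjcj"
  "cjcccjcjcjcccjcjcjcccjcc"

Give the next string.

cjcccjcjcjcccjcccjcccjcjcjcccjcccjcccjcjcjcccjcj

Applying the rule to each of the 24 symbols of cjcccjcjcjcccjcjcjcccjcc gives the pieces cj cc cj cj cj cc cj cc cj cc cj cj cj cc cj cc cj cc cj cj cj cc cj cj, which concatenate to the answer.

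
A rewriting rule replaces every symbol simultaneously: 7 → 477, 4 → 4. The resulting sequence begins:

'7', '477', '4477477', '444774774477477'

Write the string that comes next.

4444774774477477444774774477477

Applying the rule to each of the 15 symbols of 444774774477477 gives the pieces 4 4 4 477 477 4 477 477 4 4 477 477 4 477 477, which concatenate to the answer.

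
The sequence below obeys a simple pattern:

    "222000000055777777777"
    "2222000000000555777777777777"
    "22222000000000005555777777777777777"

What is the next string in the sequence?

222222000000000000055555777777777777777777

The n-th term is n 2's then 2n+1 0's then n-1 5's then 3n 7's, where the shown terms are n = 3, 4, 5.
For the next term, n = 6, so the run lengths are 6, 13, 5, 18.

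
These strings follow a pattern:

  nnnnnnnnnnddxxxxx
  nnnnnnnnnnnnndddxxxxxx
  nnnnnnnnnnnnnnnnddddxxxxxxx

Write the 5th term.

Term n consists of 3n+1 n's, followed by n-1 d's, followed by n+2 x's, where the shown terms are n = 3, 4, 5.
For term 5, n = 7, so the run lengths are 22, 6, 9.

nnnnnnnnnnnnnnnnnnnnnnddddddxxxxxxxxx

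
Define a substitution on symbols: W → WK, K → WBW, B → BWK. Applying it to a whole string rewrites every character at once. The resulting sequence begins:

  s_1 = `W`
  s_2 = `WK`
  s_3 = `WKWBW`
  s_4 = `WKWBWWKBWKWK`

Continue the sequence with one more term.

WKWBWWKBWKWKWKWBWBWKWKWBWWKWBW

Rewriting each symbol of WKWBWWKBWKWK: W→WK, K→WBW, W→WK, B→BWK, W→WK, W→WK, K→WBW, B→BWK, W→WK, K→WBW, W→WK, K→WBW, which concatenates to WK WBW WK BWK WK WK WBW BWK WK WBW WK WBW.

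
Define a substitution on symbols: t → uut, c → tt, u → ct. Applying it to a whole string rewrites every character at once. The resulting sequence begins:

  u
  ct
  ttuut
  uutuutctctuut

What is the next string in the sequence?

ctctuutctctuutttuutttuutctctuut

φ(uutuutctctuut) expands symbol-by-symbol to ct ct uut ct ct uut tt uut tt uut ct ct uut; joining the 13 pieces gives the next term.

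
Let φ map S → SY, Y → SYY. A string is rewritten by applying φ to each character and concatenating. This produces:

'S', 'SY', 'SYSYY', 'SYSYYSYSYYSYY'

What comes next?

Replace each of the 13 characters of SYSYYSYSYYSYY in place — SY SYY SY SYY SYY SY SYY SY SYY SYY SY SYY SYY — and concatenate.

SYSYYSYSYYSYYSYSYYSYSYYSYYSYSYYSYY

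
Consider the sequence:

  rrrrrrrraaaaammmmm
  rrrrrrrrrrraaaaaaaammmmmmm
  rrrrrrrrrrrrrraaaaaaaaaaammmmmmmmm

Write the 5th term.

Term n consists of 3n+2 r's, followed by 3n-1 a's, followed by 2n+1 m's, where the shown terms are n = 2, 3, 4.
At n = 6 the blocks have lengths 20, 17, 13.

rrrrrrrrrrrrrrrrrrrraaaaaaaaaaaaaaaaammmmmmmmmmmmm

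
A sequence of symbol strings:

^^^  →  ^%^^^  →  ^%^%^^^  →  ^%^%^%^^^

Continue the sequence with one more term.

Each term is the previous one with ^% prepended.
So the next term is ^%·^%^%^%^^^.

^%^%^%^%^^^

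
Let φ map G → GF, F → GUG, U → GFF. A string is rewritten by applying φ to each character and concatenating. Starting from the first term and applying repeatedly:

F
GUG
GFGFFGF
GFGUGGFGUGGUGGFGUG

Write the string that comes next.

Replace each of the 18 characters of GFGUGGFGUGGUGGFGUG in place — GF GUG GF GFF GF GF GUG GF GFF GF GF GFF GF GF GUG GF GFF GF — and concatenate.

GFGUGGFGFFGFGFGUGGFGFFGFGFGFFGFGFGUGGFGFFGF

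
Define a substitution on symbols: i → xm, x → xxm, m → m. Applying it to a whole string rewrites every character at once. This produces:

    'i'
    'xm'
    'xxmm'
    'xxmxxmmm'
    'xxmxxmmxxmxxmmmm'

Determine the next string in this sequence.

xxmxxmmxxmxxmmmxxmxxmmxxmxxmmmmm

Applying the rule to each of the 16 symbols of xxmxxmmxxmxxmmmm gives the pieces xxm xxm m xxm xxm m m xxm xxm m xxm xxm m m m m, which concatenate to the answer.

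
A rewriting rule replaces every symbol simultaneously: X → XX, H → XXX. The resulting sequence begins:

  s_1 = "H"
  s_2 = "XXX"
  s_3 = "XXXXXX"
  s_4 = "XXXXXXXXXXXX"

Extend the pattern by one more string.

XXXXXXXXXXXXXXXXXXXXXXXX

Expanding XXXXXXXXXXXX: X→XX, X→XX, X→XX, X→XX, X→XX, X→XX, X→XX, X→XX, X→XX, X→XX, X→XX, X→XX. Concatenated: XX XX XX XX XX XX XX XX XX XX XX XX.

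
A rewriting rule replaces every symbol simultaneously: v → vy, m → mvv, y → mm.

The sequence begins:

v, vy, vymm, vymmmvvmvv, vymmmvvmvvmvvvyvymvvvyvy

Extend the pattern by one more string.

Rewriting the 24 symbols of vymmmvvmvvmvvvyvymvvvyvy one by one yields vy mm mvv mvv mvv vy vy mvv vy vy mvv vy vy vy mm vy mm mvv vy vy vy mm vy mm; concatenated:

vymmmvvmvvmvvvyvymvvvyvymvvvyvyvymmvymmmvvvyvyvymmvymm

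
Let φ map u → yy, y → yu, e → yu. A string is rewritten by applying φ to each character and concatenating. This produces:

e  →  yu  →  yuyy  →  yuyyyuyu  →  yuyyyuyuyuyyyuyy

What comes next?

Applying the rule to each of the 16 symbols of yuyyyuyuyuyyyuyy gives the pieces yu yy yu yu yu yy yu yy yu yy yu yu yu yy yu yu, which concatenate to the answer.

yuyyyuyuyuyyyuyyyuyyyuyuyuyyyuyu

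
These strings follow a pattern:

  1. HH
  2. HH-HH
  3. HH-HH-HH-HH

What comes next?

Each string is two copies of the previous one joined by '-'.
So the next term is two copies of HH-HH-HH-HH with '-' between the halves.

HH-HH-HH-HH-HH-HH-HH-HH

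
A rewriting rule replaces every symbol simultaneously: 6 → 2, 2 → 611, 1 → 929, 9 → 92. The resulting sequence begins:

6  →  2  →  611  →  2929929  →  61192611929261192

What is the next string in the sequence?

Rewriting the 17 symbols of 61192611929261192 one by one yields 2 929 929 92 611 2 929 929 92 611 92 611 2 929 929 92 611; concatenated:

29299299261129299299261192611292992992611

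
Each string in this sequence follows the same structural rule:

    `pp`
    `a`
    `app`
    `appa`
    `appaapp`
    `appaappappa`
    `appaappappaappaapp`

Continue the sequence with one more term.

From term 3 onward, concatenate the last term with the second-to-last: a·pp = app, app·a = appa, …
The next term joins appaappappaappaapp and appaappappa.

appaappappaappaappappaappappa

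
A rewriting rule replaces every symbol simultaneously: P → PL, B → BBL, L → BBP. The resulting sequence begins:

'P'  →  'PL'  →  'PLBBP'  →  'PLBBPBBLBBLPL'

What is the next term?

Rewriting the 13 symbols of PLBBPBBLBBLPL one by one yields PL BBP BBL BBL PL BBL BBL BBP BBL BBL BBP PL BBP; concatenated:

PLBBPBBLBBLPLBBLBBLBBPBBLBBLBBPPLBBP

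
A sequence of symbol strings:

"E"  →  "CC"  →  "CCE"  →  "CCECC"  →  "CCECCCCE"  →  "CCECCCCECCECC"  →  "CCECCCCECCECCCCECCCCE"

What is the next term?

Each term (from the third on) is the previous term followed by the one before it: term 3 = CC·E = CCE.
So term 8 is CCECCCCECCECCCCECCCCE·CCECCCCECCECC.

CCECCCCECCECCCCECCCCECCECCCCECCECC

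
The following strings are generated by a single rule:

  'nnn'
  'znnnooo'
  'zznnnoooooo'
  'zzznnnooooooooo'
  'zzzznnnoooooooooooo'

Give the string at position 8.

zzzzzzznnnooooooooooooooooooooo

s(k+1) = z·s(k)·ooo, so each term gains z as a prefix and ooo as a suffix.
From zzzznnnoooooooooooo, 3 further steps: zzzznnnoooooooooooo → zzzzznnnooooooooooooooo → zzzzzznnnoooooooooooooooooo → (answer).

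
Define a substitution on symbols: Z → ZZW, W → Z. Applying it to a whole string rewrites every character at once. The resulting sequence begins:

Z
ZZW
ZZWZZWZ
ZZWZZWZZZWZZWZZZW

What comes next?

Applying the rule to each of the 17 symbols of ZZWZZWZZZWZZWZZZW gives the pieces ZZW ZZW Z ZZW ZZW Z ZZW ZZW ZZW Z ZZW ZZW Z ZZW ZZW ZZW Z, which concatenate to the answer.

ZZWZZWZZZWZZWZZZWZZWZZWZZZWZZWZZZWZZWZZWZ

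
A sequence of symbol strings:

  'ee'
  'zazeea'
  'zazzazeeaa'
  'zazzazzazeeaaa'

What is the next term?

zazzazzazzazeeaaaa

Every step adds zaz to the front and a to the end of the previous string.
One more step from zazzazzazeeaaa gives the answer.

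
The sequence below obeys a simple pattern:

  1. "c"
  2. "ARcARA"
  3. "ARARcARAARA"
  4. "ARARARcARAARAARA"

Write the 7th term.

Each term wraps the previous one in AR on the left and ARA on the right.
From ARARARcARAARAARA, 3 further steps: ARARARcARAARAARA → ARARARARcARAARAARAARA → ARARARARARcARAARAARAARAARA → (answer).

ARARARARARARcARAARAARAARAARAARA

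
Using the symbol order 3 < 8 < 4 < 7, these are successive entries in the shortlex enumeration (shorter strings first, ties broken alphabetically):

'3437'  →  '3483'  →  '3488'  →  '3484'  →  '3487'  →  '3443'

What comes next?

3448

The successor of 3443 increments the rightmost position that isn't already 7 and resets every position after it to 3.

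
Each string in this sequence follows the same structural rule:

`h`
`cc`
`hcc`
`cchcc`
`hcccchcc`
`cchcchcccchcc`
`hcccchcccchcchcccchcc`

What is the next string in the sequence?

cchcchcccchcchcccchcccchcchcccchcc

From term 3 onward, concatenate the second-to-last term with the last: h·cc = hcc, cc·hcc = cchcc, …
Continuing: cchcchcccchcc · hcccchcccchcchcccchcc gives term 8.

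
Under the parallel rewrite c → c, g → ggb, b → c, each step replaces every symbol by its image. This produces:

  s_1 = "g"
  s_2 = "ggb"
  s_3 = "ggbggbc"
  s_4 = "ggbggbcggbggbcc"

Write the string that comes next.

Rewriting the 15 symbols of ggbggbcggbggbcc one by one yields ggb ggb c ggb ggb c c ggb ggb c ggb ggb c c c; concatenated:

ggbggbcggbggbccggbggbcggbggbccc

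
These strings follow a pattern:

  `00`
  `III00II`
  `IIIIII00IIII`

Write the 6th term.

IIIIIIIIIIIIIII00IIIIIIIIII

s(k+1) = III·s(k)·II, so each term gains III as a prefix and II as a suffix.
From IIIIII00IIII, 3 further steps: IIIIII00IIII → IIIIIIIII00IIIIII → IIIIIIIIIIII00IIIIIIII → (answer).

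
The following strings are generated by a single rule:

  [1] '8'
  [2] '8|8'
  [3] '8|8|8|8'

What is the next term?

Each string is two copies of the previous one joined by '|'.
Doubling 8|8|8|8 with '|' between the halves:

8|8|8|8|8|8|8|8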